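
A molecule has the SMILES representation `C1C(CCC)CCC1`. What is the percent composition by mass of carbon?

Atom tally by fragment:
  cyclopentane ring core → C:5 H:10
  (− 1 ring H displaced by substituents)
  + CH2CH2CH3 → C:3 H:7
Element totals:
  C: 8
  H: 16
Molecular formula: C8H16.
Molar mass = 112.216 g/mol.
Mass from C: 8 × 12.011 = 96.088 g/mol.
%C = 96.088 / 112.216 × 100 = 85.63%.

85.63%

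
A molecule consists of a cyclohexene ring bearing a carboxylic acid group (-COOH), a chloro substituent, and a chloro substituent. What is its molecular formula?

C7H8Cl2O2

Atom tally by fragment:
  cyclohexene ring core → C:6 H:10
  (− 3 ring H displaced by substituents)
  + COOH → C:1 H:1 O:2
  + Cl → Cl:1
  + Cl → Cl:1
Element totals:
  C: 7
  H: 8
  Cl: 2
  O: 2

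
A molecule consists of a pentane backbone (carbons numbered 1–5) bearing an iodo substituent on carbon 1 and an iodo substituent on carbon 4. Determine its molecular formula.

Atom tally by fragment:
  ICH2 → C:1 H:2 I:1
  CH2 → C:1 H:2
  CH2 → C:1 H:2
  CH(I) → C:1 H:1 I:1
  CH3 → C:1 H:3
Element totals:
  C: 5
  H: 10
  I: 2

C5H10I2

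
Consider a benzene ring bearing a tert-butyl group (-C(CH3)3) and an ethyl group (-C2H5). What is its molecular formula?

C12H18

Atom tally by fragment:
  benzene ring core → C:6 H:6
  (− 2 ring H displaced by substituents)
  + C(CH3)3 → C:4 H:9
  + C2H5 → C:2 H:5
Element totals:
  C: 12
  H: 18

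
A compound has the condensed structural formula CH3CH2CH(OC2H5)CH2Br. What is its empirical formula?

C6H13BrO

Atom tally by fragment:
  CH3 → C:1 H:3
  CH2 → C:1 H:2
  CH(OC2H5) → C:3 H:6 O:1
  CH2Br → C:1 H:2 Br:1
Element totals:
  C: 6
  H: 13
  Br: 1
  O: 1
Molecular formula: C6H13BrO.
gcd of subscripts (1, 6, 13, 1) = 1, so the empirical formula equals the molecular formula.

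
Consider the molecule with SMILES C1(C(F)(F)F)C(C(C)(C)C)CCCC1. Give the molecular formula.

C11H19F3

Atom tally by fragment:
  cyclohexane ring core → C:6 H:12
  (− 2 ring H displaced by substituents)
  + CF3 → C:1 F:3
  + C(CH3)3 → C:4 H:9
Element totals:
  C: 11
  H: 19
  F: 3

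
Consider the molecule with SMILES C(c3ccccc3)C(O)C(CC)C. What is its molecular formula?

C12H18O

Atom tally by fragment:
  C6H5CH2 → C:7 H:7
  CH(OH) → C:1 H:2 O:1
  CH(C2H5) → C:3 H:6
  CH3 → C:1 H:3
Element totals:
  C: 12
  H: 18
  O: 1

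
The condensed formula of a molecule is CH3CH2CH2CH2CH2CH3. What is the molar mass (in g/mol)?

86.18 g/mol

Atom tally by fragment:
  CH3 → C:1 H:3
  CH2 → C:1 H:2
  CH2 → C:1 H:2
  CH2 → C:1 H:2
  CH2 → C:1 H:2
  CH3 → C:1 H:3
Element totals:
  C: 6
  H: 14
Molecular formula: C6H14.
  M = 6(12.011) + 14(1.008)
    = 72.066 + 14.112 = 86.178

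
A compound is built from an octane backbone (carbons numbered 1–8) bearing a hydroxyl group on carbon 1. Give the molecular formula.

Atom tally by fragment:
  HOCH2 → C:1 H:3 O:1
  CH2 → C:1 H:2
  CH2 → C:1 H:2
  CH2 → C:1 H:2
  CH2 → C:1 H:2
  CH2 → C:1 H:2
  CH2 → C:1 H:2
  CH3 → C:1 H:3
Element totals:
  C: 8
  H: 18
  O: 1

C8H18O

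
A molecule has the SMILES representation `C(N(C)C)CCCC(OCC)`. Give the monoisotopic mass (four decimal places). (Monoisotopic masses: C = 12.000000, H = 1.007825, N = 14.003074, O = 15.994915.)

159.1623

Atom tally by fragment:
  (CH3)2NCH2 → C:3 H:8 N:1
  CH2 → C:1 H:2
  CH2 → C:1 H:2
  CH2 → C:1 H:2
  CH2OC2H5 → C:3 H:7 O:1
Element totals:
  C: 9
  H: 21
  N: 1
  O: 1
Molecular formula: C9H21NO.
  M = 9(12.0) + 21(1.007825) + 14.003074 + 15.994915
    = 108.000000 + 21.164325 + 14.003074 + 15.994915 = 159.162314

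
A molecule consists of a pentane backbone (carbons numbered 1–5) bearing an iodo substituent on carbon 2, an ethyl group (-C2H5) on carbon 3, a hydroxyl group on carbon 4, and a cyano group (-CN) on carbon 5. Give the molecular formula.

C8H14INO

Atom tally by fragment:
  CH3 → C:1 H:3
  CH(I) → C:1 H:1 I:1
  CH(C2H5) → C:3 H:6
  CH(OH) → C:1 H:2 O:1
  CH2CN → C:2 H:2 N:1
Element totals:
  C: 8
  H: 14
  I: 1
  N: 1
  O: 1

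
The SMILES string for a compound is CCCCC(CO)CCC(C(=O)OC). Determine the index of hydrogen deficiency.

Atom tally by fragment:
  CH3 → C:1 H:3
  CH2 → C:1 H:2
  CH2 → C:1 H:2
  CH2 → C:1 H:2
  CH(CH2OH) → C:2 H:4 O:1
  CH2 → C:1 H:2
  CH2 → C:1 H:2
  CH2COOCH3 → C:3 H:5 O:2
Element totals:
  C: 11
  H: 22
  O: 3
Molecular formula: C11H22O3.
DoU = (2C + 2 + N − H − X) / 2 = (2·11 + 2 + 0 − 22 − 0) / 2 = 1.

1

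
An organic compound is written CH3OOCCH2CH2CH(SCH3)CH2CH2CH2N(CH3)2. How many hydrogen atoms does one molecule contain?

Atom tally by fragment:
  CH3OOCCH2 → C:3 H:5 O:2
  CH2 → C:1 H:2
  CH(SCH3) → C:2 H:4 S:1
  CH2 → C:1 H:2
  CH2 → C:1 H:2
  CH2N(CH3)2 → C:3 H:8 N:1
Element totals:
  C: 11
  H: 23
  N: 1
  O: 2
  S: 1

23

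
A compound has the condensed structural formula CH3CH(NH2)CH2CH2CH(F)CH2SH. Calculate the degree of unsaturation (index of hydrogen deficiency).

0

Atom tally by fragment:
  CH3 → C:1 H:3
  CH(NH2) → C:1 H:3 N:1
  CH2 → C:1 H:2
  CH2 → C:1 H:2
  CH(F) → C:1 H:1 F:1
  CH2SH → C:1 H:3 S:1
Element totals:
  C: 6
  H: 14
  F: 1
  N: 1
  S: 1
Molecular formula: C6H14FNS.
DoU = (2C + 2 + N − H − X) / 2 = (2·6 + 2 + 1 − 14 − 1) / 2 = 0.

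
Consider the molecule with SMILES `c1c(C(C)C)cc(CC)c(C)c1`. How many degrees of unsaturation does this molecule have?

Atom tally by fragment:
  benzene ring core → C:6 H:6
  (− 3 ring H displaced by substituents)
  + CH(CH3)2 → C:3 H:7
  + C2H5 → C:2 H:5
  + CH3 → C:1 H:3
Element totals:
  C: 12
  H: 18
Molecular formula: C12H18.
DoU = (2C + 2 + N − H − X) / 2 = (2·12 + 2 + 0 − 18 − 0) / 2 = 4.

4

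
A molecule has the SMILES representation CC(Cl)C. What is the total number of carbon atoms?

Atom tally by fragment:
  CH3 → C:1 H:3
  CH(Cl) → C:1 H:1 Cl:1
  CH3 → C:1 H:3
Element totals:
  C: 3
  H: 7
  Cl: 1

3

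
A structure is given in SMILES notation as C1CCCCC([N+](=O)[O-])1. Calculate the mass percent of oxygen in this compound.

24.77%

Atom tally by fragment:
  cyclohexane ring core → C:6 H:12
  (− 1 ring H displaced by substituents)
  + NO2 → N:1 O:2
Element totals:
  C: 6
  H: 11
  N: 1
  O: 2
Molecular formula: C6H11NO2.
Molar mass = 129.159 g/mol.
Mass from O: 2 × 15.999 = 31.998 g/mol.
%O = 31.998 / 129.159 × 100 = 24.77%.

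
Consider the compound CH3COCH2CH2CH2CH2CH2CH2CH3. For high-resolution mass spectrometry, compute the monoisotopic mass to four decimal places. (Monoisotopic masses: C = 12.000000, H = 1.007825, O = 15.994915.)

Atom tally by fragment:
  CH3COCH2 → C:3 H:5 O:1
  CH2 → C:1 H:2
  CH2 → C:1 H:2
  CH2 → C:1 H:2
  CH2 → C:1 H:2
  CH2 → C:1 H:2
  CH3 → C:1 H:3
Element totals:
  C: 9
  H: 18
  O: 1
Molecular formula: C9H18O.
  M = 9(12.0) + 18(1.007825) + 15.994915
    = 108.000000 + 18.140850 + 15.994915 = 142.135765

142.1358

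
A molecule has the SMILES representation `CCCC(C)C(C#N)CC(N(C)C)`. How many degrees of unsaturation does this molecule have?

Atom tally by fragment:
  CH3 → C:1 H:3
  CH2 → C:1 H:2
  CH2 → C:1 H:2
  CH(CH3) → C:2 H:4
  CH(CN) → C:2 H:1 N:1
  CH2 → C:1 H:2
  CH2N(CH3)2 → C:3 H:8 N:1
Element totals:
  C: 11
  H: 22
  N: 2
Molecular formula: C11H22N2.
DoU = (2C + 2 + N − H − X) / 2 = (2·11 + 2 + 2 − 22 − 0) / 2 = 2.

2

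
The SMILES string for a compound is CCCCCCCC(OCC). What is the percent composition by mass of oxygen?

Atom tally by fragment:
  CH3 → C:1 H:3
  CH2 → C:1 H:2
  CH2 → C:1 H:2
  CH2 → C:1 H:2
  CH2 → C:1 H:2
  CH2 → C:1 H:2
  CH2 → C:1 H:2
  CH2OC2H5 → C:3 H:7 O:1
Element totals:
  C: 10
  H: 22
  O: 1
Molecular formula: C10H22O.
Molar mass = 158.285 g/mol.
Mass from O: 1 × 15.999 = 15.999 g/mol.
%O = 15.999 / 158.285 × 100 = 10.11%.

10.11%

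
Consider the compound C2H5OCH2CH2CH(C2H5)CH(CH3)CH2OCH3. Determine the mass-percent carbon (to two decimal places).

70.16%

Atom tally by fragment:
  C2H5OCH2 → C:3 H:7 O:1
  CH2 → C:1 H:2
  CH(C2H5) → C:3 H:6
  CH(CH3) → C:2 H:4
  CH2OCH3 → C:2 H:5 O:1
Element totals:
  C: 11
  H: 24
  O: 2
Molecular formula: C11H24O2.
Molar mass = 188.311 g/mol.
Mass from C: 11 × 12.011 = 132.121 g/mol.
%C = 132.121 / 188.311 × 100 = 70.16%.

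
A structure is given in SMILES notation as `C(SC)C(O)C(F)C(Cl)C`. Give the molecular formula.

C6H12ClFOS

Atom tally by fragment:
  CH3SCH2 → C:2 H:5 S:1
  CH(OH) → C:1 H:2 O:1
  CH(F) → C:1 H:1 F:1
  CH(Cl) → C:1 H:1 Cl:1
  CH3 → C:1 H:3
Element totals:
  C: 6
  H: 12
  Cl: 1
  F: 1
  O: 1
  S: 1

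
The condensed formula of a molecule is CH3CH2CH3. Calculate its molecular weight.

Element totals:
  C: 3
  H: 8
Molecular formula: C3H8.
  M = 3(12.011) + 8(1.008)
    = 36.033 + 8.064 = 44.097

44.10 g/mol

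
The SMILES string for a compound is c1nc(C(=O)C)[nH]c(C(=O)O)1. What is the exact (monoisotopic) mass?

154.0378

Atom tally by fragment:
  imidazole ring core → C:3 H:4 N:2
  (− 2 ring H displaced by substituents)
  + COCH3 → C:2 H:3 O:1
  + COOH → C:1 H:1 O:2
Element totals:
  C: 6
  H: 6
  N: 2
  O: 3
Molecular formula: C6H6N2O3.
  M = 6(12.0) + 6(1.007825) + 2(14.003074) + 3(15.994915)
    = 72.000000 + 6.046950 + 28.006148 + 47.984745 = 154.037843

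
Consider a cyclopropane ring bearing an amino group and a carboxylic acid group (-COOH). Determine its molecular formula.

C4H7NO2

Atom tally by fragment:
  cyclopropane ring core → C:3 H:6
  (− 2 ring H displaced by substituents)
  + NH2 → N:1 H:2
  + COOH → C:1 H:1 O:2
Element totals:
  C: 4
  H: 7
  N: 1
  O: 2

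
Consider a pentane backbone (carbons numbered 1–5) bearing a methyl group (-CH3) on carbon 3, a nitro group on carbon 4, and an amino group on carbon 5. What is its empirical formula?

Atom tally by fragment:
  CH3 → C:1 H:3
  CH2 → C:1 H:2
  CH(CH3) → C:2 H:4
  CH(NO2) → C:1 H:1 N:1 O:2
  CH2NH2 → C:1 H:4 N:1
Element totals:
  C: 6
  H: 14
  N: 2
  O: 2
Molecular formula: C6H14N2O2.
gcd of subscripts = 2; dividing each by 2:
  C: 6/2 = 3
  H: 14/2 = 7
  N: 2/2 = 1
  O: 2/2 = 1

C3H7NO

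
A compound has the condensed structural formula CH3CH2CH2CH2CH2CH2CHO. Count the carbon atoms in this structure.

7

Atom tally by fragment:
  CH3 → C:1 H:3
  CH2 → C:1 H:2
  CH2 → C:1 H:2
  CH2 → C:1 H:2
  CH2 → C:1 H:2
  CH2CHO → C:2 H:3 O:1
Element totals:
  C: 7
  H: 14
  O: 1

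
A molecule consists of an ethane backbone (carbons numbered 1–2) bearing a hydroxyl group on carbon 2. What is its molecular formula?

C2H6O

Atom tally by fragment:
  CH3 → C:1 H:3
  CH2OH → C:1 H:3 O:1
Element totals:
  C: 2
  H: 6
  O: 1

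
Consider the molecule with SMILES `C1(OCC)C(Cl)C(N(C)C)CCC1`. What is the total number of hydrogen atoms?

Atom tally by fragment:
  cyclohexane ring core → C:6 H:12
  (− 3 ring H displaced by substituents)
  + OC2H5 → C:2 H:5 O:1
  + Cl → Cl:1
  + N(CH3)2 → N:1 C:2 H:6
Element totals:
  C: 10
  H: 20
  Cl: 1
  N: 1
  O: 1

20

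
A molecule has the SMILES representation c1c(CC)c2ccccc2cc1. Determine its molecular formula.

Atom tally by fragment:
  naphthalene ring system core → C:10 H:8
  (− 1 ring H displaced by substituents)
  + C2H5 → C:2 H:5
Element totals:
  C: 12
  H: 12

C12H12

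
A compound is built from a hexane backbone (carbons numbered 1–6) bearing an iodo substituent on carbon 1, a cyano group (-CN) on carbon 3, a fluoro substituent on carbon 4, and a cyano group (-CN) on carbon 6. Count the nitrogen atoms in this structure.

Atom tally by fragment:
  ICH2 → C:1 H:2 I:1
  CH2 → C:1 H:2
  CH(CN) → C:2 H:1 N:1
  CH(F) → C:1 H:1 F:1
  CH2 → C:1 H:2
  CH2CN → C:2 H:2 N:1
Element totals:
  C: 8
  H: 10
  F: 1
  I: 1
  N: 2

2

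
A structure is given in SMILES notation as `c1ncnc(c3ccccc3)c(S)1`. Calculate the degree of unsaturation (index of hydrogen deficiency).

Atom tally by fragment:
  pyrimidine ring core → C:4 H:4 N:2
  (− 2 ring H displaced by substituents)
  + C6H5 → C:6 H:5
  + SH → S:1 H:1
Element totals:
  C: 10
  H: 8
  N: 2
  S: 1
Molecular formula: C10H8N2S.
DoU = (2C + 2 + N − H − X) / 2 = (2·10 + 2 + 2 − 8 − 0) / 2 = 8.

8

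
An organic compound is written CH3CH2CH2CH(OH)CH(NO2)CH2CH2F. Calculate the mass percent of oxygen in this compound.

26.79%

Atom tally by fragment:
  CH3 → C:1 H:3
  CH2 → C:1 H:2
  CH2 → C:1 H:2
  CH(OH) → C:1 H:2 O:1
  CH(NO2) → C:1 H:1 N:1 O:2
  CH2 → C:1 H:2
  CH2F → C:1 H:2 F:1
Element totals:
  C: 7
  H: 14
  F: 1
  N: 1
  O: 3
Molecular formula: C7H14FNO3.
Molar mass = 179.191 g/mol.
Mass from O: 3 × 15.999 = 47.997 g/mol.
%O = 47.997 / 179.191 × 100 = 26.79%.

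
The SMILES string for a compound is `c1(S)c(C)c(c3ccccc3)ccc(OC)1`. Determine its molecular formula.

C14H14OS

Atom tally by fragment:
  benzene ring core → C:6 H:6
  (− 4 ring H displaced by substituents)
  + SH → S:1 H:1
  + CH3 → C:1 H:3
  + C6H5 → C:6 H:5
  + OCH3 → C:1 H:3 O:1
Element totals:
  C: 14
  H: 14
  O: 1
  S: 1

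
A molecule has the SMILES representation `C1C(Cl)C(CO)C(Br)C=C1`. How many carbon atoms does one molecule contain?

7

Atom tally by fragment:
  cyclohexene ring core → C:6 H:10
  (− 3 ring H displaced by substituents)
  + Cl → Cl:1
  + CH2OH → C:1 H:3 O:1
  + Br → Br:1
Element totals:
  C: 7
  H: 10
  Br: 1
  Cl: 1
  O: 1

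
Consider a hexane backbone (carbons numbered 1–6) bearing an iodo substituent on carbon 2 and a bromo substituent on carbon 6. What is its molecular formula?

Atom tally by fragment:
  CH3 → C:1 H:3
  CH(I) → C:1 H:1 I:1
  CH2 → C:1 H:2
  CH2 → C:1 H:2
  CH2 → C:1 H:2
  CH2Br → C:1 H:2 Br:1
Element totals:
  C: 6
  H: 12
  Br: 1
  I: 1

C6H12BrI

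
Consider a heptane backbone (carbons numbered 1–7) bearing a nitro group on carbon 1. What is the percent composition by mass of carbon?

Atom tally by fragment:
  O2NCH2 → C:1 H:2 N:1 O:2
  CH2 → C:1 H:2
  CH2 → C:1 H:2
  CH2 → C:1 H:2
  CH2 → C:1 H:2
  CH2 → C:1 H:2
  CH3 → C:1 H:3
Element totals:
  C: 7
  H: 15
  N: 1
  O: 2
Molecular formula: C7H15NO2.
Molar mass = 145.202 g/mol.
Mass from C: 7 × 12.011 = 84.077 g/mol.
%C = 84.077 / 145.202 × 100 = 57.90%.

57.90%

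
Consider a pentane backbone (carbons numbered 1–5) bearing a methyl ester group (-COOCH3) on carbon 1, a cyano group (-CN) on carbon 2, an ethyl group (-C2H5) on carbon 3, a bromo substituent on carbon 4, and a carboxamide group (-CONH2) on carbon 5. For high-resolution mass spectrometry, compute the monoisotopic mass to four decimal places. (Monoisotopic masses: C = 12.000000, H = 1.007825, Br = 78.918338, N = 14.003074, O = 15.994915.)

Atom tally by fragment:
  CH3OOCCH2 → C:3 H:5 O:2
  CH(CN) → C:2 H:1 N:1
  CH(C2H5) → C:3 H:6
  CH(Br) → C:1 H:1 Br:1
  CH2CONH2 → C:2 H:4 O:1 N:1
Element totals:
  C: 11
  H: 17
  Br: 1
  N: 2
  O: 3
Molecular formula: C11H17BrN2O3.
  M = 11(12.0) + 17(1.007825) + 78.918338 + 2(14.003074) + 3(15.994915)
    = 132.000000 + 17.133025 + 78.918338 + 28.006148 + 47.984745 = 304.042256

304.0423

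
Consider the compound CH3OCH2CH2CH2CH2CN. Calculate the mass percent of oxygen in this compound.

14.14%

Atom tally by fragment:
  CH3OCH2 → C:2 H:5 O:1
  CH2 → C:1 H:2
  CH2 → C:1 H:2
  CH2CN → C:2 H:2 N:1
Element totals:
  C: 6
  H: 11
  N: 1
  O: 1
Molecular formula: C6H11NO.
Molar mass = 113.160 g/mol.
Mass from O: 1 × 15.999 = 15.999 g/mol.
%O = 15.999 / 113.160 × 100 = 14.14%.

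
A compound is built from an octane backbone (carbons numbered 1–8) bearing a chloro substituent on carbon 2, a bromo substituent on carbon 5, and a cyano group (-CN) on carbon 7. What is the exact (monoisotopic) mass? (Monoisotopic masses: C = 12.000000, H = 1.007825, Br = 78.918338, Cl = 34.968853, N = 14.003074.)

Atom tally by fragment:
  CH3 → C:1 H:3
  CH(Cl) → C:1 H:1 Cl:1
  CH2 → C:1 H:2
  CH2 → C:1 H:2
  CH(Br) → C:1 H:1 Br:1
  CH2 → C:1 H:2
  CH(CN) → C:2 H:1 N:1
  CH3 → C:1 H:3
Element totals:
  C: 9
  H: 15
  Br: 1
  Cl: 1
  N: 1
Molecular formula: C9H15BrClN.
  M = 9(12.0) + 15(1.007825) + 78.918338 + 34.968853 + 14.003074
    = 108.000000 + 15.117375 + 78.918338 + 34.968853 + 14.003074 = 251.007640

251.0076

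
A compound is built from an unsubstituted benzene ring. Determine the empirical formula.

CH

Atom tally by fragment:
  benzene ring core → C:6 H:6
Element totals:
  C: 6
  H: 6
Molecular formula: C6H6.
gcd of subscripts = 6; dividing each by 6:
  C: 6/6 = 1
  H: 6/6 = 1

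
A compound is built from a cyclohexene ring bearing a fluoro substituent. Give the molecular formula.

Atom tally by fragment:
  cyclohexene ring core → C:6 H:10
  (− 1 ring H displaced by substituents)
  + F → F:1
Element totals:
  C: 6
  H: 9
  F: 1

C6H9F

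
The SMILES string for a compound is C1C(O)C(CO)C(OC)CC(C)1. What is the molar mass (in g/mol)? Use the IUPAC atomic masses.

Atom tally by fragment:
  cyclohexane ring core → C:6 H:12
  (− 4 ring H displaced by substituents)
  + OH → O:1 H:1
  + CH2OH → C:1 H:3 O:1
  + OCH3 → C:1 H:3 O:1
  + CH3 → C:1 H:3
Element totals:
  C: 9
  H: 18
  O: 3
Molecular formula: C9H18O3.
  M = 9(12.011) + 18(1.008) + 3(15.999)
    = 108.099 + 18.144 + 47.997 = 174.240

174.24 g/mol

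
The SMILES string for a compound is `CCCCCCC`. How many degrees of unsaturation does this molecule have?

Atom tally by fragment:
  CH3 → C:1 H:3
  CH2 → C:1 H:2
  CH2 → C:1 H:2
  CH2 → C:1 H:2
  CH2 → C:1 H:2
  CH2 → C:1 H:2
  CH3 → C:1 H:3
Element totals:
  C: 7
  H: 16
Molecular formula: C7H16.
DoU = (2C + 2 + N − H − X) / 2 = (2·7 + 2 + 0 − 16 − 0) / 2 = 0.

0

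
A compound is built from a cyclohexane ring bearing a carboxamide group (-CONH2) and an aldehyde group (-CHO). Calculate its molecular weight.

Atom tally by fragment:
  cyclohexane ring core → C:6 H:12
  (− 2 ring H displaced by substituents)
  + CONH2 → C:1 H:2 O:1 N:1
  + CHO → C:1 H:1 O:1
Element totals:
  C: 8
  H: 13
  N: 1
  O: 2
Molecular formula: C8H13NO2.
  M = 8(12.011) + 13(1.008) + 14.007 + 2(15.999)
    = 96.088 + 13.104 + 14.007 + 31.998 = 155.197

155.20 g/mol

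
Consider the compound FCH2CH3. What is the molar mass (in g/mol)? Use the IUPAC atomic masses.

48.06 g/mol

Atom tally by fragment:
  FCH2 → C:1 H:2 F:1
  CH3 → C:1 H:3
Element totals:
  C: 2
  H: 5
  F: 1
Molecular formula: C2H5F.
  M = 2(12.011) + 5(1.008) + 18.998
    = 24.022 + 5.040 + 18.998 = 48.060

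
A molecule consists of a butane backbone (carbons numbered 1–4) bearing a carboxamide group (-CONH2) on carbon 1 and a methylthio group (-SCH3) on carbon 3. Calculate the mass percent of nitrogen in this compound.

Atom tally by fragment:
  H2NOCCH2 → C:2 H:4 O:1 N:1
  CH2 → C:1 H:2
  CH(SCH3) → C:2 H:4 S:1
  CH3 → C:1 H:3
Element totals:
  C: 6
  H: 13
  N: 1
  O: 1
  S: 1
Molecular formula: C6H13NOS.
Molar mass = 147.236 g/mol.
Mass from N: 1 × 14.007 = 14.007 g/mol.
%N = 14.007 / 147.236 × 100 = 9.51%.

9.51%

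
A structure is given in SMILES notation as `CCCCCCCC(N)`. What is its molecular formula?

C8H19N

Atom tally by fragment:
  CH3 → C:1 H:3
  CH2 → C:1 H:2
  CH2 → C:1 H:2
  CH2 → C:1 H:2
  CH2 → C:1 H:2
  CH2 → C:1 H:2
  CH2 → C:1 H:2
  CH2NH2 → C:1 H:4 N:1
Element totals:
  C: 8
  H: 19
  N: 1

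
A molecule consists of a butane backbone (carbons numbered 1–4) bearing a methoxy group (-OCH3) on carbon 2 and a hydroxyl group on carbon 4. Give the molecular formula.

Atom tally by fragment:
  CH3 → C:1 H:3
  CH(OCH3) → C:2 H:4 O:1
  CH2 → C:1 H:2
  CH2OH → C:1 H:3 O:1
Element totals:
  C: 5
  H: 12
  O: 2

C5H12O2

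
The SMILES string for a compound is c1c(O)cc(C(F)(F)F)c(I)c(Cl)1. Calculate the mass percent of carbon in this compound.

26.07%

Atom tally by fragment:
  benzene ring core → C:6 H:6
  (− 4 ring H displaced by substituents)
  + OH → O:1 H:1
  + CF3 → C:1 F:3
  + I → I:1
  + Cl → Cl:1
Element totals:
  C: 7
  H: 3
  Cl: 1
  F: 3
  I: 1
  O: 1
Molecular formula: C7H3ClF3IO.
Molar mass = 322.448 g/mol.
Mass from C: 7 × 12.011 = 84.077 g/mol.
%C = 84.077 / 322.448 × 100 = 26.07%.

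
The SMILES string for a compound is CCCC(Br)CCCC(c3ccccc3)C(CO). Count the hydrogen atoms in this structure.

Atom tally by fragment:
  CH3 → C:1 H:3
  CH2 → C:1 H:2
  CH2 → C:1 H:2
  CH(Br) → C:1 H:1 Br:1
  CH2 → C:1 H:2
  CH2 → C:1 H:2
  CH2 → C:1 H:2
  CH(C6H5) → C:7 H:6
  CH2CH2OH → C:2 H:5 O:1
Element totals:
  C: 16
  H: 25
  Br: 1
  O: 1

25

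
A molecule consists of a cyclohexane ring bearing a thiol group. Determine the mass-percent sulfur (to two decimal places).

27.59%

Atom tally by fragment:
  cyclohexane ring core → C:6 H:12
  (− 1 ring H displaced by substituents)
  + SH → S:1 H:1
Element totals:
  C: 6
  H: 12
  S: 1
Molecular formula: C6H12S.
Molar mass = 116.222 g/mol.
Mass from S: 1 × 32.06 = 32.060 g/mol.
%S = 32.060 / 116.222 × 100 = 27.59%.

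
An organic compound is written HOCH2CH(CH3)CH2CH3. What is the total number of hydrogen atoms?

12

Element totals:
  C: 5
  H: 12
  O: 1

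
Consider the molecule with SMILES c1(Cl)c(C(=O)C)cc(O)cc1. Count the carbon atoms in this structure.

Atom tally by fragment:
  benzene ring core → C:6 H:6
  (− 3 ring H displaced by substituents)
  + Cl → Cl:1
  + COCH3 → C:2 H:3 O:1
  + OH → O:1 H:1
Element totals:
  C: 8
  H: 7
  Cl: 1
  O: 2

8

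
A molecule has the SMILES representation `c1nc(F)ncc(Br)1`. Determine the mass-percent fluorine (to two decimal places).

Atom tally by fragment:
  pyrimidine ring core → C:4 H:4 N:2
  (− 2 ring H displaced by substituents)
  + F → F:1
  + Br → Br:1
Element totals:
  C: 4
  H: 2
  Br: 1
  F: 1
  N: 2
Molecular formula: C4H2BrFN2.
Molar mass = 176.976 g/mol.
Mass from F: 1 × 18.998 = 18.998 g/mol.
%F = 18.998 / 176.976 × 100 = 10.73%.

10.73%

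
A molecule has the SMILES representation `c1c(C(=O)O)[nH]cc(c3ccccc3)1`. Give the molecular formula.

Atom tally by fragment:
  pyrrole ring core → C:4 H:5 N:1
  (− 2 ring H displaced by substituents)
  + COOH → C:1 H:1 O:2
  + C6H5 → C:6 H:5
Element totals:
  C: 11
  H: 9
  N: 1
  O: 2

C11H9NO2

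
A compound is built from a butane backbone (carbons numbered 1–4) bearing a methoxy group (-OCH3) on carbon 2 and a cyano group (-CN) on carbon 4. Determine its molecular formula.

C6H11NO

Atom tally by fragment:
  CH3 → C:1 H:3
  CH(OCH3) → C:2 H:4 O:1
  CH2 → C:1 H:2
  CH2CN → C:2 H:2 N:1
Element totals:
  C: 6
  H: 11
  N: 1
  O: 1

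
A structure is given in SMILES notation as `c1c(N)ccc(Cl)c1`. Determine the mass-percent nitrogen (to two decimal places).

Atom tally by fragment:
  benzene ring core → C:6 H:6
  (− 2 ring H displaced by substituents)
  + NH2 → N:1 H:2
  + Cl → Cl:1
Element totals:
  C: 6
  H: 6
  Cl: 1
  N: 1
Molecular formula: C6H6ClN.
Molar mass = 127.571 g/mol.
Mass from N: 1 × 14.007 = 14.007 g/mol.
%N = 14.007 / 127.571 × 100 = 10.98%.

10.98%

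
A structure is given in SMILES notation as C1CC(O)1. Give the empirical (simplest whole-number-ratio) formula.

C3H6O

Atom tally by fragment:
  cyclopropane ring core → C:3 H:6
  (− 1 ring H displaced by substituents)
  + OH → O:1 H:1
Element totals:
  C: 3
  H: 6
  O: 1
Molecular formula: C3H6O.
gcd of subscripts (3, 6, 1) = 1, so the empirical formula equals the molecular formula.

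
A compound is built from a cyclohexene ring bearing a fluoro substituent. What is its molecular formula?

Atom tally by fragment:
  cyclohexene ring core → C:6 H:10
  (− 1 ring H displaced by substituents)
  + F → F:1
Element totals:
  C: 6
  H: 9
  F: 1

C6H9F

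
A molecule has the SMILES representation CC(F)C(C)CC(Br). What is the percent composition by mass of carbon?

Atom tally by fragment:
  CH3 → C:1 H:3
  CH(F) → C:1 H:1 F:1
  CH(CH3) → C:2 H:4
  CH2 → C:1 H:2
  CH2Br → C:1 H:2 Br:1
Element totals:
  C: 6
  H: 12
  Br: 1
  F: 1
Molecular formula: C6H12BrF.
Molar mass = 183.064 g/mol.
Mass from C: 6 × 12.011 = 72.066 g/mol.
%C = 72.066 / 183.064 × 100 = 39.37%.

39.37%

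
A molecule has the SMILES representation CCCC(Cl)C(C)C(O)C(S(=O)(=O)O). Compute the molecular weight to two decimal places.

244.73 g/mol

Atom tally by fragment:
  CH3 → C:1 H:3
  CH2 → C:1 H:2
  CH2 → C:1 H:2
  CH(Cl) → C:1 H:1 Cl:1
  CH(CH3) → C:2 H:4
  CH(OH) → C:1 H:2 O:1
  CH2SO3H → C:1 H:3 S:1 O:3
Element totals:
  C: 8
  H: 17
  Cl: 1
  O: 4
  S: 1
Molecular formula: C8H17ClO4S.
  M = 8(12.011) + 17(1.008) + 35.45 + 4(15.999) + 32.06
    = 96.088 + 17.136 + 35.450 + 63.996 + 32.060 = 244.730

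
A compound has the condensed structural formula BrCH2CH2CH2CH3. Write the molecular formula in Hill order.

Atom tally by fragment:
  BrCH2 → C:1 H:2 Br:1
  CH2 → C:1 H:2
  CH2 → C:1 H:2
  CH3 → C:1 H:3
Element totals:
  C: 4
  H: 9
  Br: 1

C4H9Br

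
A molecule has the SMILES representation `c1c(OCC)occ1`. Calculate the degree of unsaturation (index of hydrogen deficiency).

3

Atom tally by fragment:
  furan ring core → C:4 H:4 O:1
  (− 1 ring H displaced by substituents)
  + OC2H5 → C:2 H:5 O:1
Element totals:
  C: 6
  H: 8
  O: 2
Molecular formula: C6H8O2.
DoU = (2C + 2 + N − H − X) / 2 = (2·6 + 2 + 0 − 8 − 0) / 2 = 3.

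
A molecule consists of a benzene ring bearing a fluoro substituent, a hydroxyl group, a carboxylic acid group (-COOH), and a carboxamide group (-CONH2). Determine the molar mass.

Atom tally by fragment:
  benzene ring core → C:6 H:6
  (− 4 ring H displaced by substituents)
  + F → F:1
  + OH → O:1 H:1
  + COOH → C:1 H:1 O:2
  + CONH2 → C:1 H:2 O:1 N:1
Element totals:
  C: 8
  H: 6
  F: 1
  N: 1
  O: 4
Molecular formula: C8H6FNO4.
  M = 8(12.011) + 6(1.008) + 18.998 + 14.007 + 4(15.999)
    = 96.088 + 6.048 + 18.998 + 14.007 + 63.996 = 199.137

199.14 g/mol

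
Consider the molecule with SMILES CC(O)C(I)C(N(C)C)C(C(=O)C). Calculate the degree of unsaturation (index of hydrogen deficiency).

Atom tally by fragment:
  CH3 → C:1 H:3
  CH(OH) → C:1 H:2 O:1
  CH(I) → C:1 H:1 I:1
  CH(N(CH3)2) → C:3 H:7 N:1
  CH2COCH3 → C:3 H:5 O:1
Element totals:
  C: 9
  H: 18
  I: 1
  N: 1
  O: 2
Molecular formula: C9H18INO2.
DoU = (2C + 2 + N − H − X) / 2 = (2·9 + 2 + 1 − 18 − 1) / 2 = 1.

1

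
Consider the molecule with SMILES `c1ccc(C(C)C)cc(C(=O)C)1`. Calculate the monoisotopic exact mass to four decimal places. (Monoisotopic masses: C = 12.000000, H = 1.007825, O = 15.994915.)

162.1045

Atom tally by fragment:
  benzene ring core → C:6 H:6
  (− 2 ring H displaced by substituents)
  + CH(CH3)2 → C:3 H:7
  + COCH3 → C:2 H:3 O:1
Element totals:
  C: 11
  H: 14
  O: 1
Molecular formula: C11H14O.
  M = 11(12.0) + 14(1.007825) + 15.994915
    = 132.000000 + 14.109550 + 15.994915 = 162.104465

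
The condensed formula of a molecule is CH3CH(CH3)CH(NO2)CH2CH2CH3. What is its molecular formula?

C7H15NO2

Element totals:
  C: 7
  H: 15
  N: 1
  O: 2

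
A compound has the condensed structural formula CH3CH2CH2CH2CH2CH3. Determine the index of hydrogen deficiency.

Atom tally by fragment:
  CH3 → C:1 H:3
  CH2 → C:1 H:2
  CH2 → C:1 H:2
  CH2 → C:1 H:2
  CH2 → C:1 H:2
  CH3 → C:1 H:3
Element totals:
  C: 6
  H: 14
Molecular formula: C6H14.
DoU = (2C + 2 + N − H − X) / 2 = (2·6 + 2 + 0 − 14 − 0) / 2 = 0.

0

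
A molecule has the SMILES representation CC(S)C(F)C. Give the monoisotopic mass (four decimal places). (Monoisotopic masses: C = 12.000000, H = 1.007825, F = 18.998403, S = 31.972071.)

108.0409

Atom tally by fragment:
  CH3 → C:1 H:3
  CH(SH) → C:1 H:2 S:1
  CH(F) → C:1 H:1 F:1
  CH3 → C:1 H:3
Element totals:
  C: 4
  H: 9
  F: 1
  S: 1
Molecular formula: C4H9FS.
  M = 4(12.0) + 9(1.007825) + 18.998403 + 31.972071
    = 48.000000 + 9.070425 + 18.998403 + 31.972071 = 108.040899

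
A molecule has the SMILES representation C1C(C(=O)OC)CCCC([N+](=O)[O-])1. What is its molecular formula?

C8H13NO4

Atom tally by fragment:
  cyclohexane ring core → C:6 H:12
  (− 2 ring H displaced by substituents)
  + COOCH3 → C:2 H:3 O:2
  + NO2 → N:1 O:2
Element totals:
  C: 8
  H: 13
  N: 1
  O: 4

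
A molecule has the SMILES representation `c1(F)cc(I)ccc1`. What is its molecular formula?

Atom tally by fragment:
  benzene ring core → C:6 H:6
  (− 2 ring H displaced by substituents)
  + F → F:1
  + I → I:1
Element totals:
  C: 6
  H: 4
  F: 1
  I: 1

C6H4FI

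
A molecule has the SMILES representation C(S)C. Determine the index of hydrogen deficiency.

Atom tally by fragment:
  HSCH2 → C:1 H:3 S:1
  CH3 → C:1 H:3
Element totals:
  C: 2
  H: 6
  S: 1
Molecular formula: C2H6S.
DoU = (2C + 2 + N − H − X) / 2 = (2·2 + 2 + 0 − 6 − 0) / 2 = 0.

0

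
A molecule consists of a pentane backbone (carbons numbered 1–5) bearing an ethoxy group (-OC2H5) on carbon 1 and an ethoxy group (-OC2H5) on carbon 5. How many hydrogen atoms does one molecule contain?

20

Atom tally by fragment:
  C2H5OCH2 → C:3 H:7 O:1
  CH2 → C:1 H:2
  CH2 → C:1 H:2
  CH2 → C:1 H:2
  CH2OC2H5 → C:3 H:7 O:1
Element totals:
  C: 9
  H: 20
  O: 2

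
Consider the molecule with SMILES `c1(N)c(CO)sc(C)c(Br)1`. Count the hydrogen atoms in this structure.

Atom tally by fragment:
  thiophene ring core → C:4 H:4 S:1
  (− 4 ring H displaced by substituents)
  + NH2 → N:1 H:2
  + CH2OH → C:1 H:3 O:1
  + CH3 → C:1 H:3
  + Br → Br:1
Element totals:
  C: 6
  H: 8
  Br: 1
  N: 1
  O: 1
  S: 1

8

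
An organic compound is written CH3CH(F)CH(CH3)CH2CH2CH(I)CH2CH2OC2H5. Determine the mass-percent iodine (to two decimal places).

Atom tally by fragment:
  CH3 → C:1 H:3
  CH(F) → C:1 H:1 F:1
  CH(CH3) → C:2 H:4
  CH2 → C:1 H:2
  CH2 → C:1 H:2
  CH(I) → C:1 H:1 I:1
  CH2 → C:1 H:2
  CH2OC2H5 → C:3 H:7 O:1
Element totals:
  C: 11
  H: 22
  F: 1
  I: 1
  O: 1
Molecular formula: C11H22FIO.
Molar mass = 316.198 g/mol.
Mass from I: 1 × 126.904 = 126.904 g/mol.
%I = 126.904 / 316.198 × 100 = 40.13%.

40.13%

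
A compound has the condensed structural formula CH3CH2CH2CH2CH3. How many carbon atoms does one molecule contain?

Atom tally by fragment:
  CH3 → C:1 H:3
  CH2 → C:1 H:2
  CH2 → C:1 H:2
  CH2 → C:1 H:2
  CH3 → C:1 H:3
Element totals:
  C: 5
  H: 12

5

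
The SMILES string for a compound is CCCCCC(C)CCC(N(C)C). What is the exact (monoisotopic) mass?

Atom tally by fragment:
  CH3 → C:1 H:3
  CH2 → C:1 H:2
  CH2 → C:1 H:2
  CH2 → C:1 H:2
  CH2 → C:1 H:2
  CH(CH3) → C:2 H:4
  CH2 → C:1 H:2
  CH2 → C:1 H:2
  CH2N(CH3)2 → C:3 H:8 N:1
Element totals:
  C: 12
  H: 27
  N: 1
Molecular formula: C12H27N.
  M = 12(12.0) + 27(1.007825) + 14.003074
    = 144.000000 + 27.211275 + 14.003074 = 185.214349

185.2143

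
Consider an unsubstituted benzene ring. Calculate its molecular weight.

78.11 g/mol

Atom tally by fragment:
  benzene ring core → C:6 H:6
Element totals:
  C: 6
  H: 6
Molecular formula: C6H6.
  M = 6(12.011) + 6(1.008)
    = 72.066 + 6.048 = 78.114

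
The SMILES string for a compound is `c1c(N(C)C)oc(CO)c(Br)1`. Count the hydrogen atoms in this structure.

Atom tally by fragment:
  furan ring core → C:4 H:4 O:1
  (− 3 ring H displaced by substituents)
  + N(CH3)2 → N:1 C:2 H:6
  + CH2OH → C:1 H:3 O:1
  + Br → Br:1
Element totals:
  C: 7
  H: 10
  Br: 1
  N: 1
  O: 2

10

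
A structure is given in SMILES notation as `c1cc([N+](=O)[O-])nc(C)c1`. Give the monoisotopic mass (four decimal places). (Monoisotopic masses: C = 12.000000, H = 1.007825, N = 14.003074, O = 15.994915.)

Atom tally by fragment:
  pyridine ring core → C:5 H:5 N:1
  (− 2 ring H displaced by substituents)
  + NO2 → N:1 O:2
  + CH3 → C:1 H:3
Element totals:
  C: 6
  H: 6
  N: 2
  O: 2
Molecular formula: C6H6N2O2.
  M = 6(12.0) + 6(1.007825) + 2(14.003074) + 2(15.994915)
    = 72.000000 + 6.046950 + 28.006148 + 31.989830 = 138.042928

138.0429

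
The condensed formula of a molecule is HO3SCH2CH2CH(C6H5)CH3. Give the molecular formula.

C10H14O3S

Element totals:
  C: 10
  H: 14
  O: 3
  S: 1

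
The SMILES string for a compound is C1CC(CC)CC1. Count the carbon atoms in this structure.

Atom tally by fragment:
  cyclopentane ring core → C:5 H:10
  (− 1 ring H displaced by substituents)
  + C2H5 → C:2 H:5
Element totals:
  C: 7
  H: 14

7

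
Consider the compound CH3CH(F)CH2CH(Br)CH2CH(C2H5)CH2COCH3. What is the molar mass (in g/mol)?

267.18 g/mol

Atom tally by fragment:
  CH3 → C:1 H:3
  CH(F) → C:1 H:1 F:1
  CH2 → C:1 H:2
  CH(Br) → C:1 H:1 Br:1
  CH2 → C:1 H:2
  CH(C2H5) → C:3 H:6
  CH2COCH3 → C:3 H:5 O:1
Element totals:
  C: 11
  H: 20
  Br: 1
  F: 1
  O: 1
Molecular formula: C11H20BrFO.
  M = 11(12.011) + 20(1.008) + 79.904 + 18.998 + 15.999
    = 132.121 + 20.160 + 79.904 + 18.998 + 15.999 = 267.182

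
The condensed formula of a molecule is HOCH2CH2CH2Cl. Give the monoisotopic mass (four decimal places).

94.0185

Atom tally by fragment:
  HOCH2 → C:1 H:3 O:1
  CH2 → C:1 H:2
  CH2Cl → C:1 H:2 Cl:1
Element totals:
  C: 3
  H: 7
  Cl: 1
  O: 1
Molecular formula: C3H7ClO.
  M = 3(12.0) + 7(1.007825) + 34.968853 + 15.994915
    = 36.000000 + 7.054775 + 34.968853 + 15.994915 = 94.018543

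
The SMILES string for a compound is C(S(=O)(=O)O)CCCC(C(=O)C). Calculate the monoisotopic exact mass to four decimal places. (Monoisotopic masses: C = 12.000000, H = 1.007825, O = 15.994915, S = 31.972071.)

194.0613

Atom tally by fragment:
  HO3SCH2 → C:1 H:3 S:1 O:3
  CH2 → C:1 H:2
  CH2 → C:1 H:2
  CH2 → C:1 H:2
  CH2COCH3 → C:3 H:5 O:1
Element totals:
  C: 7
  H: 14
  O: 4
  S: 1
Molecular formula: C7H14O4S.
  M = 7(12.0) + 14(1.007825) + 4(15.994915) + 31.972071
    = 84.000000 + 14.109550 + 63.979660 + 31.972071 = 194.061281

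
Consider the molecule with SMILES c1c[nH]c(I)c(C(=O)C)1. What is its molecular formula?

Atom tally by fragment:
  pyrrole ring core → C:4 H:5 N:1
  (− 2 ring H displaced by substituents)
  + I → I:1
  + COCH3 → C:2 H:3 O:1
Element totals:
  C: 6
  H: 6
  I: 1
  N: 1
  O: 1

C6H6INO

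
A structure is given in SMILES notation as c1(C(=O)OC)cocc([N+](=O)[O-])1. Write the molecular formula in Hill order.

C6H5NO5

Atom tally by fragment:
  furan ring core → C:4 H:4 O:1
  (− 2 ring H displaced by substituents)
  + COOCH3 → C:2 H:3 O:2
  + NO2 → N:1 O:2
Element totals:
  C: 6
  H: 5
  N: 1
  O: 5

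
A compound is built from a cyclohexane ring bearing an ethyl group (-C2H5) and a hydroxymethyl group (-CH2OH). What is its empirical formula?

C9H18O

Atom tally by fragment:
  cyclohexane ring core → C:6 H:12
  (− 2 ring H displaced by substituents)
  + C2H5 → C:2 H:5
  + CH2OH → C:1 H:3 O:1
Element totals:
  C: 9
  H: 18
  O: 1
Molecular formula: C9H18O.
gcd of subscripts (9, 18, 1) = 1, so the empirical formula equals the molecular formula.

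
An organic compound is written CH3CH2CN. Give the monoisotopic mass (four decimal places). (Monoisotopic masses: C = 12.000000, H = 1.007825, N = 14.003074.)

55.0422

Atom tally by fragment:
  CH3 → C:1 H:3
  CH2CN → C:2 H:2 N:1
Element totals:
  C: 3
  H: 5
  N: 1
Molecular formula: C3H5N.
  M = 3(12.0) + 5(1.007825) + 14.003074
    = 36.000000 + 5.039125 + 14.003074 = 55.042199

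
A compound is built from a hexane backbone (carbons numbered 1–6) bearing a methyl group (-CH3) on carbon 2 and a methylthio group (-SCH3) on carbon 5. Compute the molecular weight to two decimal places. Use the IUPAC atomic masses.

Atom tally by fragment:
  CH3 → C:1 H:3
  CH(CH3) → C:2 H:4
  CH2 → C:1 H:2
  CH2 → C:1 H:2
  CH(SCH3) → C:2 H:4 S:1
  CH3 → C:1 H:3
Element totals:
  C: 8
  H: 18
  S: 1
Molecular formula: C8H18S.
  M = 8(12.011) + 18(1.008) + 32.06
    = 96.088 + 18.144 + 32.060 = 146.292

146.29 g/mol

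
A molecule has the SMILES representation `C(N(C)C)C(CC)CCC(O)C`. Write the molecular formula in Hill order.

C10H23NO

Atom tally by fragment:
  (CH3)2NCH2 → C:3 H:8 N:1
  CH(C2H5) → C:3 H:6
  CH2 → C:1 H:2
  CH2 → C:1 H:2
  CH(OH) → C:1 H:2 O:1
  CH3 → C:1 H:3
Element totals:
  C: 10
  H: 23
  N: 1
  O: 1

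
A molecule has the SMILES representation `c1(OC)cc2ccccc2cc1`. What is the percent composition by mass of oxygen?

Atom tally by fragment:
  naphthalene ring system core → C:10 H:8
  (− 1 ring H displaced by substituents)
  + OCH3 → C:1 H:3 O:1
Element totals:
  C: 11
  H: 10
  O: 1
Molecular formula: C11H10O.
Molar mass = 158.200 g/mol.
Mass from O: 1 × 15.999 = 15.999 g/mol.
%O = 15.999 / 158.200 × 100 = 10.11%.

10.11%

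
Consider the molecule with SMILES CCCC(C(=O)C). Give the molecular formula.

C6H12O

Atom tally by fragment:
  CH3 → C:1 H:3
  CH2 → C:1 H:2
  CH2 → C:1 H:2
  CH2COCH3 → C:3 H:5 O:1
Element totals:
  C: 6
  H: 12
  O: 1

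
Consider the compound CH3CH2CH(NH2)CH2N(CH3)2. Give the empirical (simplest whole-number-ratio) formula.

C3H8N

Atom tally by fragment:
  CH3 → C:1 H:3
  CH2 → C:1 H:2
  CH(NH2) → C:1 H:3 N:1
  CH2N(CH3)2 → C:3 H:8 N:1
Element totals:
  C: 6
  H: 16
  N: 2
Molecular formula: C6H16N2.
gcd of subscripts = 2; dividing each by 2:
  C: 6/2 = 3
  H: 16/2 = 8
  N: 2/2 = 1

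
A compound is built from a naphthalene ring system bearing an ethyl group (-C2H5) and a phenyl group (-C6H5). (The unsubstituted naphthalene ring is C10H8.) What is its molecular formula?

Atom tally by fragment:
  naphthalene ring system core → C:10 H:8
  (− 2 ring H displaced by substituents)
  + C2H5 → C:2 H:5
  + C6H5 → C:6 H:5
Element totals:
  C: 18
  H: 16

C18H16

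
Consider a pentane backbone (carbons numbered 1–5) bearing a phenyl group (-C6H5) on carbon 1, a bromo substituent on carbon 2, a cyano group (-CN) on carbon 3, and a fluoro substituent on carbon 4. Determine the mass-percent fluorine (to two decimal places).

7.03%

Atom tally by fragment:
  C6H5CH2 → C:7 H:7
  CH(Br) → C:1 H:1 Br:1
  CH(CN) → C:2 H:1 N:1
  CH(F) → C:1 H:1 F:1
  CH3 → C:1 H:3
Element totals:
  C: 12
  H: 13
  Br: 1
  F: 1
  N: 1
Molecular formula: C12H13BrFN.
Molar mass = 270.145 g/mol.
Mass from F: 1 × 18.998 = 18.998 g/mol.
%F = 18.998 / 270.145 × 100 = 7.03%.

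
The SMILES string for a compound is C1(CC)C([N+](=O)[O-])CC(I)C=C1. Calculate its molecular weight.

Atom tally by fragment:
  cyclohexene ring core → C:6 H:10
  (− 3 ring H displaced by substituents)
  + C2H5 → C:2 H:5
  + NO2 → N:1 O:2
  + I → I:1
Element totals:
  C: 8
  H: 12
  I: 1
  N: 1
  O: 2
Molecular formula: C8H12INO2.
  M = 8(12.011) + 12(1.008) + 126.904 + 14.007 + 2(15.999)
    = 96.088 + 12.096 + 126.904 + 14.007 + 31.998 = 281.093

281.09 g/mol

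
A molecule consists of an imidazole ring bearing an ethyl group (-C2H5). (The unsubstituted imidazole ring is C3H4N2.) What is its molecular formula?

Atom tally by fragment:
  imidazole ring core → C:3 H:4 N:2
  (− 1 ring H displaced by substituents)
  + C2H5 → C:2 H:5
Element totals:
  C: 5
  H: 8
  N: 2

C5H8N2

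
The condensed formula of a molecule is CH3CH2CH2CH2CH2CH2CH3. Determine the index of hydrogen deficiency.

0

Atom tally by fragment:
  CH3 → C:1 H:3
  CH2 → C:1 H:2
  CH2 → C:1 H:2
  CH2 → C:1 H:2
  CH2 → C:1 H:2
  CH2 → C:1 H:2
  CH3 → C:1 H:3
Element totals:
  C: 7
  H: 16
Molecular formula: C7H16.
DoU = (2C + 2 + N − H − X) / 2 = (2·7 + 2 + 0 − 16 − 0) / 2 = 0.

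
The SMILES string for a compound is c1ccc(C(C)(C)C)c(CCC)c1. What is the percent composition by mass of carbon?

88.57%

Atom tally by fragment:
  benzene ring core → C:6 H:6
  (− 2 ring H displaced by substituents)
  + C(CH3)3 → C:4 H:9
  + CH2CH2CH3 → C:3 H:7
Element totals:
  C: 13
  H: 20
Molecular formula: C13H20.
Molar mass = 176.303 g/mol.
Mass from C: 13 × 12.011 = 156.143 g/mol.
%C = 156.143 / 176.303 × 100 = 88.57%.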